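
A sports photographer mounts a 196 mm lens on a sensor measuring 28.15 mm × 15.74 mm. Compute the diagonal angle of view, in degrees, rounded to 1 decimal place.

9.4°

Sensor diagonal = √(28.15² + 15.74²) = √1040.1701 ≈ 32.2517 mm.
Angle of view α = 2·arctan(d/2f) with d = 32.2517 mm and f = 196 mm.
d/2f = 0.08227; arctan(0.08227) ≈ 4.7034°, so α ≈ 9.4068°.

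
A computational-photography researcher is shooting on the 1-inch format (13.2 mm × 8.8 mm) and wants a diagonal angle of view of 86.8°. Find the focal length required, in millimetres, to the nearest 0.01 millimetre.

8.39 mm

Sensor diagonal = √(13.2² + 8.8²) = √251.6800 ≈ 15.8644 mm.
From α = 2·arctan(d/2f) we get f = d / (2·tan(α/2)).
With d = 15.8644 mm and α/2 = 43.4°, tan(α/2) ≈ 0.94565, so f ≈ 15.8644 / 1.89131 ≈ 8.3881 mm.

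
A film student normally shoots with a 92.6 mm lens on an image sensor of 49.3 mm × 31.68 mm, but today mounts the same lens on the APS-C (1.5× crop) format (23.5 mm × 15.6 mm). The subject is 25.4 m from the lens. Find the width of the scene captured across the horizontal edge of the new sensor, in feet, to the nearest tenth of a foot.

21.1 ft

The focal length stays 92.6 mm; the relevant sensor dimension is now w = 23.5 mm. Object distance dₒ = 25.4 m = 25400 mm.
Thin-lens field width W = w·(dₒ − f)/f = 23.5 × (25400 − 92.6)/92.6 ≈ 6422.504 mm = 6422.504/304.8 ft = 21.0712 ft.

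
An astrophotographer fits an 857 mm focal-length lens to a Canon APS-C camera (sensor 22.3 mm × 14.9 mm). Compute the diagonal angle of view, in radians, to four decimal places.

Sensor diagonal = √(22.3² + 14.9²) = √719.3000 ≈ 26.8198 mm.
Angle of view α = 2·arctan(d/2f) with d = 26.8198 mm and f = 857 mm.
d/2f = 0.01565; arctan(0.01565) ≈ 0.0156 rad, so α ≈ 0.0313 rad.

0.0313 rad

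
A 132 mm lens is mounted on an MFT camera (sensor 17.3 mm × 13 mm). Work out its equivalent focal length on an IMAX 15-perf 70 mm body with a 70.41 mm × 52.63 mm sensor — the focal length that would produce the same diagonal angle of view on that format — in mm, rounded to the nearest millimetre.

Sensor diagonal = √(17.3² + 13²) = √468.2900 ≈ 21.6400 mm.
Sensor diagonal = √(70.41² + 52.63²) = √7727.4850 ≈ 87.9061 mm.
Equal angle of view means equal diagonal/f ratio, so f₂ = f₁ · (diagonal₂/diagonal₁) = 132 × 87.9061/21.6400.
f₂ = 132 × 4.06220 ≈ 536.211 mm.

536 mm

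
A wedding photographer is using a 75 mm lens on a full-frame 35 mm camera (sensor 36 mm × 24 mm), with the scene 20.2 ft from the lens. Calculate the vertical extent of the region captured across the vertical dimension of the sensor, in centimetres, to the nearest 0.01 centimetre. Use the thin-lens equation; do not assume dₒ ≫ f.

194.62 cm

dₒ: 20.2 ft × 304.8 mm/ft = 6156.96 mm.
Similar triangles through the lens centre give W/dₒ = h/dᵢ; with 1/f = 1/dₒ + 1/dᵢ this gives W = h·(dₒ − f)/f.
W = 24 mm × (6156.96 − 75) / 75 = 24 × 81.0928 ≈ 1946.227 mm = 194.623 cm.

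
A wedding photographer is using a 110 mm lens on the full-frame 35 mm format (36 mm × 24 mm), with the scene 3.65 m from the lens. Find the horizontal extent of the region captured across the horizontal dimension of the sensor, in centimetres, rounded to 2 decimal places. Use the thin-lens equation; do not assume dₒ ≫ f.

dₒ: 3.65 m = 3650 mm.
Similar triangles through the lens centre give W/dₒ = w/dᵢ; with 1/f = 1/dₒ + 1/dᵢ this gives W = w·(dₒ − f)/f.
W = 36 mm × (3650 − 110) / 110 = 36 × 32.1818 ≈ 1158.545 mm = 115.855 cm.

115.85 cm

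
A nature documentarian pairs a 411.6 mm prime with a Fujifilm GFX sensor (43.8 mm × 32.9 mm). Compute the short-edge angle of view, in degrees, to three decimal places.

Angle of view α = 2·arctan(h/2f) with h = 32.9 mm and f = 411.6 mm.
h/2f = 0.03997; arctan(0.03997) ≈ 2.2887°, so α ≈ 4.5773°.

4.577°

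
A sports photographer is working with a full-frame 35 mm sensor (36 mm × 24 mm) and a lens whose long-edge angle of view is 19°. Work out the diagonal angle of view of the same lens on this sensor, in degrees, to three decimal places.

22.743°

From the long-edge AOV: f = 36 / (2·tan(9.5°)) = 36 / 0.33469 ≈ 107.5638 mm.
Sensor diagonal = √(36² + 24²) = √1872.0000 ≈ 43.2666 mm.
Diagonal AOV = 2·arctan(43.2666 / (2 × 107.5638)) = 2·arctan(0.20112) ≈ 22.7433°.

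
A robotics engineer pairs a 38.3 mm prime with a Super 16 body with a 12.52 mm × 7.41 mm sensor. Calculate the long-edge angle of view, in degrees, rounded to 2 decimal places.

18.57°

Angle of view α = 2·arctan(w/2f) with w = 12.52 mm and f = 38.3 mm.
w/2f = 0.16345; arctan(0.16345) ≈ 9.2827°, so α ≈ 18.5654°.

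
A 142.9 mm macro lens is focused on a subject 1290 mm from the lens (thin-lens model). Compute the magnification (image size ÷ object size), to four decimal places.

0.1246×

Thin lens: 1/f = 1/dₒ + 1/dᵢ → 1/dᵢ = 1/142.9 − 1/1290 = 0.0062227 mm⁻¹, so dᵢ ≈ 160.7018 mm.
Magnification m = dᵢ/dₒ = 160.7018/1290 ≈ 0.12458.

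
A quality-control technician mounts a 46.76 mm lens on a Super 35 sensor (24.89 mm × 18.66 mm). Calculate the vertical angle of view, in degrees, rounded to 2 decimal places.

22.57°

Angle of view α = 2·arctan(h/2f) with h = 18.66 mm and f = 46.76 mm.
h/2f = 0.19953; arctan(0.19953) ≈ 11.2840°, so α ≈ 22.5680°.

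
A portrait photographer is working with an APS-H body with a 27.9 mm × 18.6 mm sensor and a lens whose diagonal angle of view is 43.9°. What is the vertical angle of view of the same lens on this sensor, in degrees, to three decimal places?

25.203°

Sensor diagonal = √(27.9² + 18.6²) = √1124.3700 ≈ 33.5316 mm.
From the diagonal AOV: f = 33.5316 / (2·tan(21.95°)) = 33.5316 / 0.80602 ≈ 41.6013 mm.
Vertical AOV = 2·arctan(18.6 / (2 × 41.6013)) = 2·arctan(0.22355) ≈ 25.2026°.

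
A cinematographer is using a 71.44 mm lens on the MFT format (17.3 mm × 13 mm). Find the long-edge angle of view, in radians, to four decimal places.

Angle of view α = 2·arctan(w/2f) with w = 17.3 mm and f = 71.44 mm.
w/2f = 0.12108; arctan(0.12108) ≈ 0.1205 rad, so α ≈ 0.2410 rad.

0.2410 rad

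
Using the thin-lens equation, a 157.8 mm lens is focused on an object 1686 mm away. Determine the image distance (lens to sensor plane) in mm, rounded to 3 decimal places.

174.094 mm

1/dᵢ = 1/f − 1/dₒ = 1/157.8 − 1/1686 = 0.0057440 mm⁻¹.
dᵢ = 1/0.0057440 ≈ 174.0942 mm.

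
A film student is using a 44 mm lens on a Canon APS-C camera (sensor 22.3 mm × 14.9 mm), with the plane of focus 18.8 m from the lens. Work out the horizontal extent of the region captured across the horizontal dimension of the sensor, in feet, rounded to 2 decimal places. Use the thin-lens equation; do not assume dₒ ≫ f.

31.19 ft

dₒ: 18.8 m = 18800 mm.
Similar triangles through the lens centre give W/dₒ = w/dᵢ; with 1/f = 1/dₒ + 1/dᵢ this gives W = w·(dₒ − f)/f.
W = 22.3 mm × (18800 − 44) / 44 = 22.3 × 426.2727 ≈ 9505.882 mm = 9505.882/304.8 ft = 31.1873 ft.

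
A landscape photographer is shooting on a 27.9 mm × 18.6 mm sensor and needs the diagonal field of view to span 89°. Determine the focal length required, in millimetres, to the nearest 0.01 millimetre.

17.06 mm

Sensor diagonal = √(27.9² + 18.6²) = √1124.3700 ≈ 33.5316 mm.
From α = 2·arctan(d/2f) we get f = d / (2·tan(α/2)).
With d = 33.5316 mm and α/2 = 44.5°, tan(α/2) ≈ 0.98270, so f ≈ 33.5316 / 1.96539 ≈ 17.0610 mm.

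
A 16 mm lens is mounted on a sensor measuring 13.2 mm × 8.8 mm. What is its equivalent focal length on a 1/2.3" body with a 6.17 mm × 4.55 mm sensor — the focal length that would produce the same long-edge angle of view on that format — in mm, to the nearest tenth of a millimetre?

7.5 mm

Equal angle of view means equal width/f ratio, so f₂ = f₁ · (width₂/width₁) = 16 × 6.17/13.2.
f₂ = 16 × 0.46742 ≈ 7.479 mm.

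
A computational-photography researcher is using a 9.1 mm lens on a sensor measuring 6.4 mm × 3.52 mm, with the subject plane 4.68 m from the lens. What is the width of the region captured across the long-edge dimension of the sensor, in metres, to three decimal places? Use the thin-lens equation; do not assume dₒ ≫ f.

dₒ: 4.68 m = 4680 mm.
Similar triangles through the lens centre give W/dₒ = w/dᵢ; with 1/f = 1/dₒ + 1/dᵢ this gives W = w·(dₒ − f)/f.
W = 6.4 mm × (4680 − 9.1) / 9.1 = 6.4 × 513.2857 ≈ 3285.029 mm = 3.28503 m.

3.285 m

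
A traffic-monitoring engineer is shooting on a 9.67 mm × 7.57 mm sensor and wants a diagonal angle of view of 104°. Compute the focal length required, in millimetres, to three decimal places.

4.797 mm

Sensor diagonal = √(9.67² + 7.57²) = √150.8138 ≈ 12.2806 mm.
From α = 2·arctan(d/2f) we get f = d / (2·tan(α/2)).
With d = 12.2806 mm and α/2 = 52°, tan(α/2) ≈ 1.27994, so f ≈ 12.2806 / 2.55988 ≈ 4.7973 mm.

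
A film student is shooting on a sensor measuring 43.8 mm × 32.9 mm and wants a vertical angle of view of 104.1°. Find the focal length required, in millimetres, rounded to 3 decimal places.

From α = 2·arctan(h/2f) we get f = h / (2·tan(α/2)).
With h = 32.9 mm and α/2 = 52.05°, tan(α/2) ≈ 1.28225, so f ≈ 32.9 / 2.56449 ≈ 12.8290 mm.

12.829 mm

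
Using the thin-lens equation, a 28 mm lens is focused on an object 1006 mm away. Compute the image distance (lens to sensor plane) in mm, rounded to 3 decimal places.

1/dᵢ = 1/f − 1/dₒ = 1/28 − 1/1006 = 0.0347202 mm⁻¹.
dᵢ = 1/0.0347202 ≈ 28.8016 mm.

28.802 mm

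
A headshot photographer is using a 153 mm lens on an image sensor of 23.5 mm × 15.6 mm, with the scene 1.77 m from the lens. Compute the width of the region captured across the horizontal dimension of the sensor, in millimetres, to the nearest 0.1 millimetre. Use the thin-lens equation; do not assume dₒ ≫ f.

248.4 mm

dₒ: 1.77 m = 1770 mm.
Similar triangles through the lens centre give W/dₒ = w/dᵢ; with 1/f = 1/dₒ + 1/dᵢ this gives W = w·(dₒ − f)/f.
W = 23.5 mm × (1770 − 153) / 153 = 23.5 × 10.5686 ≈ 248.363 mm.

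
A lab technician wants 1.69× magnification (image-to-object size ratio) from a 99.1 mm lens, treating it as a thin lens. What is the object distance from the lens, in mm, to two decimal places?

With m = dᵢ/dₒ and 1/f = 1/dₒ + 1/dᵢ, substituting dᵢ = m·dₒ gives 1/f = (1 + 1/m)/dₒ, hence dₒ = f·(1 + 1/m).
dₒ = 99.1 × (1 + 1/1.69) = 99.1 × 1.59172 ≈ 157.739 mm.

157.74 mm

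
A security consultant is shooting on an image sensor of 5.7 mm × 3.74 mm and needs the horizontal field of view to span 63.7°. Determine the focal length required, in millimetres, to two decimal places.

4.59 mm

From α = 2·arctan(w/2f) we get f = w / (2·tan(α/2)).
With w = 5.7 mm and α/2 = 31.85°, tan(α/2) ≈ 0.62124, so f ≈ 5.7 / 1.24247 ≈ 4.5876 mm.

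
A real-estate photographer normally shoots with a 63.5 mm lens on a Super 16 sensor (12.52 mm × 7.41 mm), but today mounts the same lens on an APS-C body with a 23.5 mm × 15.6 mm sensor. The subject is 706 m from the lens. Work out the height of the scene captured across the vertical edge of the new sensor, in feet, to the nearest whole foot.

569 ft

The focal length stays 63.5 mm; the relevant sensor dimension is now h = 15.6 mm. Object distance dₒ = 706 m = 706000 mm.
Thin-lens field height W = h·(dₒ − f)/f = 15.6 × (706000 − 63.5)/63.5 ≈ 173426.920 mm = 173426.920/304.8 ft = 568.986 ft.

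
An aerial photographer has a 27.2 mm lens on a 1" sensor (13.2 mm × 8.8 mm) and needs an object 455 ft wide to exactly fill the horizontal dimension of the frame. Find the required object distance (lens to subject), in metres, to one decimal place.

W: 455 ft × 304.8 mm/ft = 138684.00 mm.
Magnification m = w/W = dᵢ/dₒ; combined with 1/f = 1/dₒ + 1/dᵢ this gives dₒ = f·(1 + W/w).
dₒ = 27.2 mm × (1 + 138684/13.2) = 27.2 × 10507.3633 ≈ 285800.282 mm = 285.8 m.

285.8 m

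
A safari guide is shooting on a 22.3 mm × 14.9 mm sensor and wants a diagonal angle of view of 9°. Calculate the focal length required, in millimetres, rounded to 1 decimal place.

Sensor diagonal = √(22.3² + 14.9²) = √719.3000 ≈ 26.8198 mm.
From α = 2·arctan(d/2f) we get f = d / (2·tan(α/2)).
With d = 26.8198 mm and α/2 = 4.5°, tan(α/2) ≈ 0.07870, so f ≈ 26.8198 / 0.15740 ≈ 170.3887 mm.

170.4 mm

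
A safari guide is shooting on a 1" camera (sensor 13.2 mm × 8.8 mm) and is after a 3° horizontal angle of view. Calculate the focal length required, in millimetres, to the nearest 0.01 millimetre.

From α = 2·arctan(w/2f) we get f = w / (2·tan(α/2)).
With w = 13.2 mm and α/2 = 1.5°, tan(α/2) ≈ 0.02619, so f ≈ 13.2 / 0.05237 ≈ 252.0438 mm.

252.04 mm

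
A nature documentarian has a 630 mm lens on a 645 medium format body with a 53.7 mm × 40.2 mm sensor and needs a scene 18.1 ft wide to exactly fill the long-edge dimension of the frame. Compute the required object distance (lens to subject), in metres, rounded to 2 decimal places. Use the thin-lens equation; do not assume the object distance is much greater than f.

65.35 m

W: 18.1 ft × 304.8 mm/ft = 5516.88 mm.
Magnification m = w/W = dᵢ/dₒ; combined with 1/f = 1/dₒ + 1/dᵢ this gives dₒ = f·(1 + W/w).
dₒ = 630 mm × (1 + 5516.88/53.7) = 630 × 103.7352 ≈ 65353.171 mm = 65.3532 m.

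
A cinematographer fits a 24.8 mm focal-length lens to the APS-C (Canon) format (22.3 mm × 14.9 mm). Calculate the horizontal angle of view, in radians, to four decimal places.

Angle of view α = 2·arctan(w/2f) with w = 22.3 mm and f = 24.8 mm.
w/2f = 0.44960; arctan(0.44960) ≈ 0.4225 rad, so α ≈ 0.8450 rad.

0.8450 rad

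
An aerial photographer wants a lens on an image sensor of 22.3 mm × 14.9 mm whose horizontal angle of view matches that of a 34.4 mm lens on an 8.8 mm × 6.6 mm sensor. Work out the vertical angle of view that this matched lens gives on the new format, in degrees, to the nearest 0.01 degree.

9.77°

Equal horizontal AOV ⇒ f₂ = f₁ · 22.3/8.8 = 34.4 × 2.53409 ≈ 87.1727 mm.
Vertical AOV on the new format = 2·arctan(14.9 / (2 × 87.1727)) = 2·arctan(0.08546) ≈ 9.7695°.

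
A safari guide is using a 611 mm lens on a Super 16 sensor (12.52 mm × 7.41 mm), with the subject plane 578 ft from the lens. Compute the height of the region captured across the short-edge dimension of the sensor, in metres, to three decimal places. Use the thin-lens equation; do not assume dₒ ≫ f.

dₒ: 578 ft × 304.8 mm/ft = 176174.39 mm.
Similar triangles through the lens centre give W/dₒ = h/dᵢ; with 1/f = 1/dₒ + 1/dᵢ this gives W = h·(dₒ − f)/f.
W = 7.41 mm × (176174 − 611) / 611 = 7.41 × 287.3378 ≈ 2129.173 mm = 2.12917 m.

2.129 m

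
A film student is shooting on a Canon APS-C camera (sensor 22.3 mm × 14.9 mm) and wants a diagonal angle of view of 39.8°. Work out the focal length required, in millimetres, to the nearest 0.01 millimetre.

Sensor diagonal = √(22.3² + 14.9²) = √719.3000 ≈ 26.8198 mm.
From α = 2·arctan(d/2f) we get f = d / (2·tan(α/2)).
With d = 26.8198 mm and α/2 = 19.9°, tan(α/2) ≈ 0.36199, so f ≈ 26.8198 / 0.72399 ≈ 37.0444 mm.

37.04 mm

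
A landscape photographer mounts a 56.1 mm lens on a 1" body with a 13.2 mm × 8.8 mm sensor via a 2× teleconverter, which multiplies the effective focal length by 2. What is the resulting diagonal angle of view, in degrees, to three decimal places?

8.088°

Effective focal length f = 56.1 × 2 = 112.2 mm.
Sensor diagonal = √(13.2² + 8.8²) = √251.6800 ≈ 15.8644 mm.
α = 2·arctan(15.864 / (2 × 112.2)) = 2·arctan(0.07070) ≈ 8.0878°.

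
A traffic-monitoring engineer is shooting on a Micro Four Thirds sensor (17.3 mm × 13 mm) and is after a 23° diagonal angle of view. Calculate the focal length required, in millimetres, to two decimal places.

53.18 mm

Sensor diagonal = √(17.3² + 13²) = √468.2900 ≈ 21.6400 mm.
From α = 2·arctan(d/2f) we get f = d / (2·tan(α/2)).
With d = 21.6400 mm and α/2 = 11.5°, tan(α/2) ≈ 0.20345, so f ≈ 21.6400 / 0.40690 ≈ 53.1820 mm.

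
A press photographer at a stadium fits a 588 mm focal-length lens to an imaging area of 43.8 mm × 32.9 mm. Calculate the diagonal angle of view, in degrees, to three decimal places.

Sensor diagonal = √(43.8² + 32.9²) = √3000.8500 ≈ 54.7800 mm.
Angle of view α = 2·arctan(d/2f) with d = 54.7800 mm and f = 588 mm.
d/2f = 0.04658; arctan(0.04658) ≈ 2.6670°, so α ≈ 5.3340°.

5.334°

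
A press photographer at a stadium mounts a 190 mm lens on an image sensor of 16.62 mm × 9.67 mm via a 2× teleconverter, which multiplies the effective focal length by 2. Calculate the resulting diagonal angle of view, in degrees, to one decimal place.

Effective focal length f = 190 × 2 = 380 mm.
Sensor diagonal = √(16.62² + 9.67²) = √369.7333 ≈ 19.2285 mm.
α = 2·arctan(19.228 / (2 × 380)) = 2·arctan(0.02530) ≈ 2.8986°.

2.9°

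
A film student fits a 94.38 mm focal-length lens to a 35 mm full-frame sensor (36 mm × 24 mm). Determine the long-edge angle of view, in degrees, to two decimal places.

Angle of view α = 2·arctan(w/2f) with w = 36 mm and f = 94.38 mm.
w/2f = 0.19072; arctan(0.19072) ≈ 10.7977°, so α ≈ 21.5954°.

21.60°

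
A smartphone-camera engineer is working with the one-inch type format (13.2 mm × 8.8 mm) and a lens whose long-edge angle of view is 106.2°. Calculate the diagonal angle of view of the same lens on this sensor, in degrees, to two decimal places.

From the long-edge AOV: f = 13.2 / (2·tan(53.1°)) = 13.2 / 2.66375 ≈ 4.9554 mm.
Sensor diagonal = √(13.2² + 8.8²) = √251.6800 ≈ 15.8644 mm.
Diagonal AOV = 2·arctan(15.8644 / (2 × 4.9554)) = 2·arctan(1.60071) ≈ 116.0122°.

116.01°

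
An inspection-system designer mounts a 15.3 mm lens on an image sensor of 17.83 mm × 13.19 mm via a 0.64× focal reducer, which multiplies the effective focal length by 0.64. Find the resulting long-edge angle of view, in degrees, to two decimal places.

Effective focal length f = 15.3 × 0.64 = 9.792 mm.
α = 2·arctan(17.83 / (2 × 9.792)) = 2·arctan(0.91044) ≈ 84.6318°.

84.63°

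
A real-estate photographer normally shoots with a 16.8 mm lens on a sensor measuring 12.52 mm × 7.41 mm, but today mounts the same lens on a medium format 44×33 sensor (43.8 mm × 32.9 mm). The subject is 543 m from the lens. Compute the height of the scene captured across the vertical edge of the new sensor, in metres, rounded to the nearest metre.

1063 m

The focal length stays 16.8 mm; the relevant sensor dimension is now h = 32.9 mm. Object distance dₒ = 543 m = 543000 mm.
Thin-lens field height W = h·(dₒ − f)/f = 32.9 × (543000 − 16.8)/16.8 ≈ 1063342.100 mm = 1063.34 m.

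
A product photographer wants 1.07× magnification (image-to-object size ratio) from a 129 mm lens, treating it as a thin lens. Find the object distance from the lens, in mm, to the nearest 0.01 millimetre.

249.56 mm

With m = dᵢ/dₒ and 1/f = 1/dₒ + 1/dᵢ, substituting dᵢ = m·dₒ gives 1/f = (1 + 1/m)/dₒ, hence dₒ = f·(1 + 1/m).
dₒ = 129 × (1 + 1/1.07) = 129 × 1.93458 ≈ 249.561 mm.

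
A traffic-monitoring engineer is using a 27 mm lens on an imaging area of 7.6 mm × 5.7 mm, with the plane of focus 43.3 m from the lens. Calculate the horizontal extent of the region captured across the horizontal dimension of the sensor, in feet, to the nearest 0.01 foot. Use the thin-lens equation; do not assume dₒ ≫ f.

dₒ: 43.3 m = 43300 mm.
Similar triangles through the lens centre give W/dₒ = w/dᵢ; with 1/f = 1/dₒ + 1/dᵢ this gives W = w·(dₒ − f)/f.
W = 7.6 mm × (43300 − 27) / 27 = 7.6 × 1602.7037 ≈ 12180.548 mm = 12180.548/304.8 ft = 39.9624 ft.

39.96 ft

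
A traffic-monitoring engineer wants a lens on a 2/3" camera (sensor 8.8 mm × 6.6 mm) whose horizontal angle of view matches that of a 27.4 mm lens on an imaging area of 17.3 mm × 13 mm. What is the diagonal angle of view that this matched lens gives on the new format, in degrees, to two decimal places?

43.07°

Equal horizontal AOV ⇒ f₂ = f₁ · 8.8/17.3 = 27.4 × 0.50867 ≈ 13.9376 mm.
Sensor diagonal = √(8.8² + 6.6²) = √121.0000 ≈ 11.0000 mm.
Diagonal AOV on the new format = 2·arctan(11.0000 / (2 × 13.9376)) = 2·arctan(0.39462) ≈ 43.0700°.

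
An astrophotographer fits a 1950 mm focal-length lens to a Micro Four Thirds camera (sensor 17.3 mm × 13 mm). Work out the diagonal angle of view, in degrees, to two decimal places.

0.64°

Sensor diagonal = √(17.3² + 13²) = √468.2900 ≈ 21.6400 mm.
Angle of view α = 2·arctan(d/2f) with d = 21.6400 mm and f = 1950 mm.
d/2f = 0.00555; arctan(0.00555) ≈ 0.3179°, so α ≈ 0.6358°.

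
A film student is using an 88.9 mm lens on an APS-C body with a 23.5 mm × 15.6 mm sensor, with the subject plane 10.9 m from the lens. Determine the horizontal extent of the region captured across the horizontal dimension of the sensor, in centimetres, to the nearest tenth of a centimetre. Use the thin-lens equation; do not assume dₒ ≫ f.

285.8 cm

dₒ: 10.9 m = 10900 mm.
Similar triangles through the lens centre give W/dₒ = w/dᵢ; with 1/f = 1/dₒ + 1/dᵢ this gives W = w·(dₒ − f)/f.
W = 23.5 mm × (10900 − 88.9) / 88.9 = 23.5 × 121.6097 ≈ 2857.827 mm = 285.783 cm.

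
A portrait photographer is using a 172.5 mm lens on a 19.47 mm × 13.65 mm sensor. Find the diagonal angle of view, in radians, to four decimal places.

Sensor diagonal = √(19.47² + 13.65²) = √565.4034 ≈ 23.7782 mm.
Angle of view α = 2·arctan(d/2f) with d = 23.7782 mm and f = 172.5 mm.
d/2f = 0.06892; arctan(0.06892) ≈ 0.0688 rad, so α ≈ 0.1376 rad.

0.1376 rad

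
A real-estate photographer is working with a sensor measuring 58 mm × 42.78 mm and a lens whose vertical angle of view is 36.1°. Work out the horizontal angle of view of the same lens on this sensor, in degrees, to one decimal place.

From the vertical AOV: f = 42.78 / (2·tan(18.05°)) = 42.78 / 0.65177 ≈ 65.6367 mm.
Horizontal AOV = 2·arctan(58 / (2 × 65.6367)) = 2·arctan(0.44183) ≈ 47.6742°.

47.7°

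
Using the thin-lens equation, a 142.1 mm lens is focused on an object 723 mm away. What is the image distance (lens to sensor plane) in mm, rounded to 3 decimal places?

176.861 mm

1/dᵢ = 1/f − 1/dₒ = 1/142.1 − 1/723 = 0.0056542 mm⁻¹.
dᵢ = 1/0.0056542 ≈ 176.8606 mm.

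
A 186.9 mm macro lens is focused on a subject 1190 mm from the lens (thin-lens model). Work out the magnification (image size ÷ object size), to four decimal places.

0.1863×

Thin lens: 1/f = 1/dₒ + 1/dᵢ → 1/dᵢ = 1/186.9 − 1/1190 = 0.0045101 mm⁻¹, so dᵢ ≈ 221.7237 mm.
Magnification m = dᵢ/dₒ = 221.7237/1190 ≈ 0.18632.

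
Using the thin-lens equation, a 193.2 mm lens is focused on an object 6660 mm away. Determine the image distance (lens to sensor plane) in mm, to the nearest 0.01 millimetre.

198.97 mm

1/dᵢ = 1/f − 1/dₒ = 1/193.2 − 1/6660 = 0.0050258 mm⁻¹.
dᵢ = 1/0.0050258 ≈ 198.9720 mm.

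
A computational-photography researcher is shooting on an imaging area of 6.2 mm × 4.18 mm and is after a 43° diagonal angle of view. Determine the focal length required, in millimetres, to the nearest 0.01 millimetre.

Sensor diagonal = √(6.2² + 4.18²) = √55.9124 ≈ 7.4775 mm.
From α = 2·arctan(d/2f) we get f = d / (2·tan(α/2)).
With d = 7.4775 mm and α/2 = 21.5°, tan(α/2) ≈ 0.39391, so f ≈ 7.4775 / 0.78782 ≈ 9.4913 mm.

9.49 mm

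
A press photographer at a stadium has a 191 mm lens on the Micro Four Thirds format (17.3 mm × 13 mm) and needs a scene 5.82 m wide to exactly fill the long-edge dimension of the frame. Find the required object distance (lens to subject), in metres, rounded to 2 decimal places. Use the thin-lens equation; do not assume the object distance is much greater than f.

W: 5.82 m = 5820 mm.
Magnification m = w/W = dᵢ/dₒ; combined with 1/f = 1/dₒ + 1/dᵢ this gives dₒ = f·(1 + W/w).
dₒ = 191 mm × (1 + 5820/17.3) = 191 × 337.4162 ≈ 64446.491 mm = 64.4465 m.

64.45 m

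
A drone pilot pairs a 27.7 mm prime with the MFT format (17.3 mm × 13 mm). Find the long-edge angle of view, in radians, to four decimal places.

0.6054 rad

Angle of view α = 2·arctan(w/2f) with w = 17.3 mm and f = 27.7 mm.
w/2f = 0.31227; arctan(0.31227) ≈ 0.3027 rad, so α ≈ 0.6054 rad.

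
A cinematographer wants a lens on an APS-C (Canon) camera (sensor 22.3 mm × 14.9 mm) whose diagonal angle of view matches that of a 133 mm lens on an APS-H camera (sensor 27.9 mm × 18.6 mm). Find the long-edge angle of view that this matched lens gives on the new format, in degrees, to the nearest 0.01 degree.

11.97°

Sensor diagonal = √(27.9² + 18.6²) = √1124.3700 ≈ 33.5316 mm.
Sensor diagonal = √(22.3² + 14.9²) = √719.3000 ≈ 26.8198 mm.
Equal diagonal AOV ⇒ f₂ = f₁ · 26.8198/33.5316 = 133 × 0.79984 ≈ 106.3781 mm.
Long-edge AOV on the new format = 2·arctan(22.3 / (2 × 106.3781)) = 2·arctan(0.10481) ≈ 11.9672°.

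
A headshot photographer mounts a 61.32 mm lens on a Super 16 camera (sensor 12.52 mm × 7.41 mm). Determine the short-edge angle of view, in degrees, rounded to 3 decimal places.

6.915°

Angle of view α = 2·arctan(h/2f) with h = 7.41 mm and f = 61.32 mm.
h/2f = 0.06042; arctan(0.06042) ≈ 3.4577°, so α ≈ 6.9153°.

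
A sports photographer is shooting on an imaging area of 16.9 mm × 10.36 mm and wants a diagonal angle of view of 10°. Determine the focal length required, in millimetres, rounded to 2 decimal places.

Sensor diagonal = √(16.9² + 10.36²) = √392.9396 ≈ 19.8227 mm.
From α = 2·arctan(d/2f) we get f = d / (2·tan(α/2)).
With d = 19.8227 mm and α/2 = 5°, tan(α/2) ≈ 0.08749, so f ≈ 19.8227 / 0.17498 ≈ 113.2873 mm.

113.29 mm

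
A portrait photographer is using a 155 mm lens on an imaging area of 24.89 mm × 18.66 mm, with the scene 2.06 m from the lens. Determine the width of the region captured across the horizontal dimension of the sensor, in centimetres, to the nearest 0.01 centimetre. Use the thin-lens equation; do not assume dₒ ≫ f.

30.59 cm

dₒ: 2.06 m = 2060 mm.
Similar triangles through the lens centre give W/dₒ = w/dᵢ; with 1/f = 1/dₒ + 1/dᵢ this gives W = w·(dₒ − f)/f.
W = 24.89 mm × (2060 − 155) / 155 = 24.89 × 12.2903 ≈ 305.906 mm = 30.5906 cm.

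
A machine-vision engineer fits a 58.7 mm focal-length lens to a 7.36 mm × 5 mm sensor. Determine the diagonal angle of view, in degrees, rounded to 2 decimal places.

Sensor diagonal = √(7.36² + 5²) = √79.1696 ≈ 8.8977 mm.
Angle of view α = 2·arctan(d/2f) with d = 8.8977 mm and f = 58.7 mm.
d/2f = 0.07579; arctan(0.07579) ≈ 4.3342°, so α ≈ 8.6683°.

8.67°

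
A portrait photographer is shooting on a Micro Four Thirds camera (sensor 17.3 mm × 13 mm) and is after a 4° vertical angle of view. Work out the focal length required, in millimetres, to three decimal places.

186.136 mm

From α = 2·arctan(h/2f) we get f = h / (2·tan(α/2)).
With h = 13 mm and α/2 = 2°, tan(α/2) ≈ 0.03492, so f ≈ 13 / 0.06984 ≈ 186.1356 mm.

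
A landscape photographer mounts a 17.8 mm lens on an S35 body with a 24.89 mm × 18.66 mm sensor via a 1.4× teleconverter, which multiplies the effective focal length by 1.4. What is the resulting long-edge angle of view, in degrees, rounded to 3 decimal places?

Effective focal length f = 17.8 × 1.4 = 24.92 mm.
α = 2·arctan(24.89 / (2 × 24.92)) = 2·arctan(0.49940) ≈ 53.0749°.

53.075°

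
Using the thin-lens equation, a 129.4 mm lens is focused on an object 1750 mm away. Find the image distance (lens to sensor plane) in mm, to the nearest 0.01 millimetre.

1/dᵢ = 1/f − 1/dₒ = 1/129.4 − 1/1750 = 0.0071565 mm⁻¹.
dᵢ = 1/0.0071565 ≈ 139.7322 mm.

139.73 mm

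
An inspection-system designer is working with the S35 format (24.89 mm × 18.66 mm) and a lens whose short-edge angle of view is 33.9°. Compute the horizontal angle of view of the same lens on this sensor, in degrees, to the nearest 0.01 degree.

From the short-edge AOV: f = 18.66 / (2·tan(16.95°)) = 18.66 / 0.60955 ≈ 30.6126 mm.
Horizontal AOV = 2·arctan(24.89 / (2 × 30.6126)) = 2·arctan(0.40653) ≈ 44.2467°.

44.25°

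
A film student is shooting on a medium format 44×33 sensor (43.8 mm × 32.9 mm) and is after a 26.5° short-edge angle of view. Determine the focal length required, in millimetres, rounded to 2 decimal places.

From α = 2·arctan(h/2f) we get f = h / (2·tan(α/2)).
With h = 32.9 mm and α/2 = 13.25°, tan(α/2) ≈ 0.23547, so f ≈ 32.9 / 0.47094 ≈ 69.8607 mm.

69.86 mm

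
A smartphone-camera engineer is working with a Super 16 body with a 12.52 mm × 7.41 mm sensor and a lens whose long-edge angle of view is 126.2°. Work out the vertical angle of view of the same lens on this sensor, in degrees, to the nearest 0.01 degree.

98.79°

From the long-edge AOV: f = 12.52 / (2·tan(63.1°)) = 12.52 / 3.94222 ≈ 3.1759 mm.
Vertical AOV = 2·arctan(7.41 / (2 × 3.1759)) = 2·arctan(1.16661) ≈ 98.7945°.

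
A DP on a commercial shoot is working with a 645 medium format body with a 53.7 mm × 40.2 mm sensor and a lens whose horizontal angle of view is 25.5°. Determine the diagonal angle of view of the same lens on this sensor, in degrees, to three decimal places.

From the horizontal AOV: f = 53.7 / (2·tan(12.75°)) = 53.7 / 0.45255 ≈ 118.6599 mm.
Sensor diagonal = √(53.7² + 40.2²) = √4499.7300 ≈ 67.0800 mm.
Diagonal AOV = 2·arctan(67.0800 / (2 × 118.6599)) = 2·arctan(0.28266) ≈ 31.5666°.

31.567°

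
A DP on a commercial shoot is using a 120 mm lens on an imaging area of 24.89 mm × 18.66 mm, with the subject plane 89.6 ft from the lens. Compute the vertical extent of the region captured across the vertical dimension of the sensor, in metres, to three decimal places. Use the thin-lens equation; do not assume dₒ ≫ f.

dₒ: 89.6 ft × 304.8 mm/ft = 27310.08 mm.
Similar triangles through the lens centre give W/dₒ = h/dᵢ; with 1/f = 1/dₒ + 1/dᵢ this gives W = h·(dₒ − f)/f.
W = 18.66 mm × (27310.1 − 120) / 120 = 18.66 × 226.5840 ≈ 4228.057 mm = 4.22806 m.

4.228 m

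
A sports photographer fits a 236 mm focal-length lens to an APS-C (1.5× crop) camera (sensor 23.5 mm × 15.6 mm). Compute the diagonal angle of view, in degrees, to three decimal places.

6.840°

Sensor diagonal = √(23.5² + 15.6²) = √795.6100 ≈ 28.2066 mm.
Angle of view α = 2·arctan(d/2f) with d = 28.2066 mm and f = 236 mm.
d/2f = 0.05976; arctan(0.05976) ≈ 3.4199°, so α ≈ 6.8398°.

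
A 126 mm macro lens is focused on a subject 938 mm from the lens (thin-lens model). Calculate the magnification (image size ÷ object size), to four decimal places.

Thin lens: 1/f = 1/dₒ + 1/dᵢ → 1/dᵢ = 1/126 − 1/938 = 0.0068704 mm⁻¹, so dᵢ ≈ 145.5517 mm.
Magnification m = dᵢ/dₒ = 145.5517/938 ≈ 0.15517.

0.1552×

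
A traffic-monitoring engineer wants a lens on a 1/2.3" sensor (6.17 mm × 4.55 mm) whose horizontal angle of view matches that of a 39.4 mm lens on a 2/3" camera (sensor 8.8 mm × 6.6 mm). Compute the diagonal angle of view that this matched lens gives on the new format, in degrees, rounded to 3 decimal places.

15.799°

Equal horizontal AOV ⇒ f₂ = f₁ · 6.17/8.8 = 39.4 × 0.70114 ≈ 27.6248 mm.
Sensor diagonal = √(6.17² + 4.55²) = √58.7714 ≈ 7.6663 mm.
Diagonal AOV on the new format = 2·arctan(7.6663 / (2 × 27.6248)) = 2·arctan(0.13876) ≈ 15.7995°.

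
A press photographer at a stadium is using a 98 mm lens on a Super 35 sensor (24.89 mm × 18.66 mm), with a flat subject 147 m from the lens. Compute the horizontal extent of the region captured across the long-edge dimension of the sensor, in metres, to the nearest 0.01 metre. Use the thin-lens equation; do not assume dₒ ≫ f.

37.31 m

dₒ: 147 m = 147000 mm.
Similar triangles through the lens centre give W/dₒ = w/dᵢ; with 1/f = 1/dₒ + 1/dᵢ this gives W = w·(dₒ − f)/f.
W = 24.89 mm × (147000 − 98) / 98 = 24.89 × 1499.0000 ≈ 37310.110 mm = 37.3101 m.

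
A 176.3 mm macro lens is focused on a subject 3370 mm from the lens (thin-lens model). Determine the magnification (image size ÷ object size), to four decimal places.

Thin lens: 1/f = 1/dₒ + 1/dᵢ → 1/dᵢ = 1/176.3 − 1/3370 = 0.0053754 mm⁻¹, so dᵢ ≈ 186.0322 mm.
Magnification m = dᵢ/dₒ = 186.0322/3370 ≈ 0.05520.

0.0552×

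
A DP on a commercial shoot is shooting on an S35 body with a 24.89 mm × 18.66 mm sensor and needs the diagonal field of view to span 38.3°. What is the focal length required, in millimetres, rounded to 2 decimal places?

Sensor diagonal = √(24.89² + 18.66²) = √967.7077 ≈ 31.1080 mm.
From α = 2·arctan(d/2f) we get f = d / (2·tan(α/2)).
With d = 31.1080 mm and α/2 = 19.15°, tan(α/2) ≈ 0.34726, so f ≈ 31.1080 / 0.69452 ≈ 44.7908 mm.

44.79 mm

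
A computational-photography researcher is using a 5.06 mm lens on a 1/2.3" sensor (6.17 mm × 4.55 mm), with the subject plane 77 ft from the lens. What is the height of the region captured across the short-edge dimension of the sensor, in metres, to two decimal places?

21.10 m

dₒ: 77 ft × 304.8 mm/ft = 23469.60 mm.
Similar triangles through the lens centre give W/dₒ = h/dᵢ; with 1/f = 1/dₒ + 1/dᵢ this gives W = h·(dₒ − f)/f.
W = 4.55 mm × (23469.6 − 5.06) / 5.06 = 4.55 × 4637.2607 ≈ 21099.536 mm = 21.0995 m.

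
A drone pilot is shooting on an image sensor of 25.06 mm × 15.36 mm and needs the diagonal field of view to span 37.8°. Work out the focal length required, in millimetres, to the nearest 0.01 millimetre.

Sensor diagonal = √(25.06² + 15.36²) = √863.9332 ≈ 29.3927 mm.
From α = 2·arctan(d/2f) we get f = d / (2·tan(α/2)).
With d = 29.3927 mm and α/2 = 18.9°, tan(α/2) ≈ 0.34238, so f ≈ 29.3927 / 0.68475 ≈ 42.9246 mm.

42.92 mm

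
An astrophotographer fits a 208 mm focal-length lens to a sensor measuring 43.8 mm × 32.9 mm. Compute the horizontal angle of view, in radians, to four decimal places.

Angle of view α = 2·arctan(w/2f) with w = 43.8 mm and f = 208 mm.
w/2f = 0.10529; arctan(0.10529) ≈ 0.1049 rad, so α ≈ 0.2098 rad.

0.2098 rad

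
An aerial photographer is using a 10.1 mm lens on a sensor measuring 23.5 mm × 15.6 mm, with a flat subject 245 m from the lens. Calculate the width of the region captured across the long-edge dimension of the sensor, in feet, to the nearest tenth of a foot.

dₒ: 245 m = 245000 mm.
Similar triangles through the lens centre give W/dₒ = w/dᵢ; with 1/f = 1/dₒ + 1/dᵢ this gives W = w·(dₒ − f)/f.
W = 23.5 mm × (245000 − 10.1) / 10.1 = 23.5 × 24256.4257 ≈ 570026.005 mm = 570026.005/304.8 ft = 1870.16 ft.

1870.2 ft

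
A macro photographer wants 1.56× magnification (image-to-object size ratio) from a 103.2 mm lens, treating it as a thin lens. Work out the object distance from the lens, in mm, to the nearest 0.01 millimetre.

With m = dᵢ/dₒ and 1/f = 1/dₒ + 1/dᵢ, substituting dᵢ = m·dₒ gives 1/f = (1 + 1/m)/dₒ, hence dₒ = f·(1 + 1/m).
dₒ = 103.2 × (1 + 1/1.56) = 103.2 × 1.64103 ≈ 169.354 mm.

169.35 mm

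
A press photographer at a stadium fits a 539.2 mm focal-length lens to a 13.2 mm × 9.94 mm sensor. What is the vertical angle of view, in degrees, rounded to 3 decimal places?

1.056°

Angle of view α = 2·arctan(h/2f) with h = 9.94 mm and f = 539.2 mm.
h/2f = 0.00922; arctan(0.00922) ≈ 0.5281°, so α ≈ 1.0562°.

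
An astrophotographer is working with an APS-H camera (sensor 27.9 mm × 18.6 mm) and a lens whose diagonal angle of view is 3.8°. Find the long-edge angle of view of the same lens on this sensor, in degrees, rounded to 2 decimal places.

Sensor diagonal = √(27.9² + 18.6²) = √1124.3700 ≈ 33.5316 mm.
From the diagonal AOV: f = 33.5316 / (2·tan(1.9°)) = 33.5316 / 0.06635 ≈ 505.3991 mm.
Long-edge AOV = 2·arctan(27.9 / (2 × 505.3991)) = 2·arctan(0.02760) ≈ 3.1621°.

3.16°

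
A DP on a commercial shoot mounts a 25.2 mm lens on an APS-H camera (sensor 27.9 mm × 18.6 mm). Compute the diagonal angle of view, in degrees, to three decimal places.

67.272°

Sensor diagonal = √(27.9² + 18.6²) = √1124.3700 ≈ 33.5316 mm.
Angle of view α = 2·arctan(d/2f) with d = 33.5316 mm and f = 25.2 mm.
d/2f = 0.66531; arctan(0.66531) ≈ 33.6362°, so α ≈ 67.2724°.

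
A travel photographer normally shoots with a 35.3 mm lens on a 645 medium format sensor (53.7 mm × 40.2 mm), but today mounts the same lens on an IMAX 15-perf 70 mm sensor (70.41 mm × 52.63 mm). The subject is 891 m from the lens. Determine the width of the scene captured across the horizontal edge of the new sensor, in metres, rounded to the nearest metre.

The focal length stays 35.3 mm; the relevant sensor dimension is now w = 70.41 mm. Object distance dₒ = 891 m = 891000 mm.
Thin-lens field width W = w·(dₒ − f)/f = 70.41 × (891000 − 35.3)/35.3 ≈ 1777133.839 mm = 1777.13 m.

1777 m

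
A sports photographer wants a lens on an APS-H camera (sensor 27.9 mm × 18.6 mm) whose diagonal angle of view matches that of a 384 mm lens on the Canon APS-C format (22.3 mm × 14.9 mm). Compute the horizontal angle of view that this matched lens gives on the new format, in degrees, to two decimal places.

3.33°

Sensor diagonal = √(22.3² + 14.9²) = √719.3000 ≈ 26.8198 mm.
Sensor diagonal = √(27.9² + 18.6²) = √1124.3700 ≈ 33.5316 mm.
Equal diagonal AOV ⇒ f₂ = f₁ · 33.5316/26.8198 = 384 × 1.25026 ≈ 480.0990 mm.
Horizontal AOV on the new format = 2·arctan(27.9 / (2 × 480.0990)) = 2·arctan(0.02906) ≈ 3.3287°.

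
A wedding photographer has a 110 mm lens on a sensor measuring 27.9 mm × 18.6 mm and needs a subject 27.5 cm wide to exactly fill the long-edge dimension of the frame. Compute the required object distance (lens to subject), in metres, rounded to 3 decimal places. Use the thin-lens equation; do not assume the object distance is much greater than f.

W: 27.5 cm = 275 mm.
Magnification m = w/W = dᵢ/dₒ; combined with 1/f = 1/dₒ + 1/dᵢ this gives dₒ = f·(1 + W/w).
dₒ = 110 mm × (1 + 275/27.9) = 110 × 10.8566 ≈ 1194.229 mm = 1.19423 m.

1.194 m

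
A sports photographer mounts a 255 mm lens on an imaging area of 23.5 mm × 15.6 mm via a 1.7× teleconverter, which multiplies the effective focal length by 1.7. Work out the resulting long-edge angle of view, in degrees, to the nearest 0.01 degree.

3.11°

Effective focal length f = 255 × 1.7 = 433.5 mm.
α = 2·arctan(23.5 / (2 × 433.5)) = 2·arctan(0.02710) ≈ 3.1052°.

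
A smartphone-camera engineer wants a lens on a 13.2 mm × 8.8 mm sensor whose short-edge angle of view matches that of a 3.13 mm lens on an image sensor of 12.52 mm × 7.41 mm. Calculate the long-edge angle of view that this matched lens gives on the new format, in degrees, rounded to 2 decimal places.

121.22°

Equal short-edge AOV ⇒ f₂ = f₁ · 8.8/7.41 = 3.13 × 1.18758 ≈ 3.7171 mm.
Long-edge AOV on the new format = 2·arctan(13.2 / (2 × 3.7171)) = 2·arctan(1.77556) ≈ 121.2233°.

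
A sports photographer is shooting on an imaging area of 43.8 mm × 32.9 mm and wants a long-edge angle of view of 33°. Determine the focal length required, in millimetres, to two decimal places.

From α = 2·arctan(w/2f) we get f = w / (2·tan(α/2)).
With w = 43.8 mm and α/2 = 16.5°, tan(α/2) ≈ 0.29621, so f ≈ 43.8 / 0.59243 ≈ 73.9332 mm.

73.93 mm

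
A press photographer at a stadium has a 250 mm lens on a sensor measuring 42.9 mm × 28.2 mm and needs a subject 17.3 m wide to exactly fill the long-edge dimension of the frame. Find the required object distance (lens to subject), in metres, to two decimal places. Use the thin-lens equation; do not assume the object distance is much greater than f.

W: 17.3 m = 17300 mm.
Magnification m = w/W = dᵢ/dₒ; combined with 1/f = 1/dₒ + 1/dᵢ this gives dₒ = f·(1 + W/w).
dₒ = 250 mm × (1 + 17300/42.9) = 250 × 404.2634 ≈ 101065.851 mm = 101.066 m.

101.07 m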